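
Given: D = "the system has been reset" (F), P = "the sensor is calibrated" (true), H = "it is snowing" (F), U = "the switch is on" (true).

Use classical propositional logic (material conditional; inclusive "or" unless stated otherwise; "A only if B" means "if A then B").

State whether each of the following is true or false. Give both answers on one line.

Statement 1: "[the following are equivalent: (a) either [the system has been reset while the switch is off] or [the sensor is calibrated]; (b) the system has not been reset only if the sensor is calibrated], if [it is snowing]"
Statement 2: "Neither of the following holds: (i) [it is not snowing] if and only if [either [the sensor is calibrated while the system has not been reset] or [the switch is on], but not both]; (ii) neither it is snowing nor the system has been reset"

Statement 1 T, Statement 2 F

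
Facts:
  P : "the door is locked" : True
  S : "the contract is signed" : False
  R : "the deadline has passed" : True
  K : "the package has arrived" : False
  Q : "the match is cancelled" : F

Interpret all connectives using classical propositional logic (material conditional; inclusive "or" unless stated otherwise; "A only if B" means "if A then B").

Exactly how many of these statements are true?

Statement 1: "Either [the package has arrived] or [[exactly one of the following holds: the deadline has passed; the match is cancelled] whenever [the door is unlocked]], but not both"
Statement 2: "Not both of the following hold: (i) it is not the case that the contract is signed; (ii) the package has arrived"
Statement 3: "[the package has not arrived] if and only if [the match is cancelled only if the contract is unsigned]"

Statement 1: Parsed as K xor (~P -> (R xor Q))

~P = ~T = F
R xor Q = T xor F = T
~P -> (R xor Q) = F -> T = T
K xor (~P -> (R xor Q)) = F xor T = T
Hence Statement 1 is true.

Statement 2: This is ~S nand K.

~S = ~F = T
~S nand K = T nand F = T
Hence Statement 2 is true.

Statement 3: Parsed as ~K <-> (Q -> ~S)

~K = ~F = T
~S = ~F = T
Q -> ~S = F -> T = T
~K <-> (Q -> ~S) = T <-> T = T
Hence Statement 3 is true.

True statements: 3 (Statement 1, Statement 2, Statement 3).

3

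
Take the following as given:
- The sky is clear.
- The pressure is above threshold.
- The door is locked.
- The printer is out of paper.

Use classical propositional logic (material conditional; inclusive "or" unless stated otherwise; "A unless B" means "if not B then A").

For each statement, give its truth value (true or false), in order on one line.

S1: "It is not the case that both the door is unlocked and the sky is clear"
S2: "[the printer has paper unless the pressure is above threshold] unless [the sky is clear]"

S1 True, S2 True

Let S = "the door is locked" (True), U = "the sky is overcast" (False), M = "the printer has paper" (False), P = "the pressure is above threshold" (True).

S1: In symbols: not S nand not U

not S = not True = False
not U = not False = True
not S nand not U = False nand True = True
So S1 is true.

S2: In symbols: (M or P) or not U

M or P = False or True = True
not U = not False = True
(M or P) or not U = True or True = True
Hence S2 is true.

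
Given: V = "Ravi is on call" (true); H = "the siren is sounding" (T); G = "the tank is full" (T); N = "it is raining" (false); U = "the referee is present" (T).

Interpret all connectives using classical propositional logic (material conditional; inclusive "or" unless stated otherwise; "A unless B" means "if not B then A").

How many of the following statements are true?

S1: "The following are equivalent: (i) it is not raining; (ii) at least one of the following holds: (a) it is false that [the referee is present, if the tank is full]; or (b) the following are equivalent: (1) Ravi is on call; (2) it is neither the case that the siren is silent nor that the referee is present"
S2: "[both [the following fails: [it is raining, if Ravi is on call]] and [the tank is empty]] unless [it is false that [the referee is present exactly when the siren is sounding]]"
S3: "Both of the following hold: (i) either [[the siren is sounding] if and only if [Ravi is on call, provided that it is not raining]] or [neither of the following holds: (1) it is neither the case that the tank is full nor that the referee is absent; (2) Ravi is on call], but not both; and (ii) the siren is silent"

S1: Formalization: ~N <-> (~(G -> U) | (V <-> (~H nor U)))

~N = ~F = T
G -> U = T -> T = T
~(G -> U) = ~T = F
~H = ~T = F
~H nor U = F nor T = F
V <-> (~H nor U) = T <-> F = F
~(G -> U) | (V <-> (~H nor U)) = F | F = F
~N <-> (~(G -> U) | (V <-> (~H nor U))) = T <-> F = F
So S1 is false.

S2: Formalization: (~(V -> N) & ~G) | ~(U <-> H)

V -> N = T -> F = F
~(V -> N) = ~F = T
~G = ~T = F
~(V -> N) & ~G = T & F = F
U <-> H = T <-> T = T
~(U <-> H) = ~T = F
(~(V -> N) & ~G) | ~(U <-> H) = F | F = F
Thus S2 is false.

S3: Parsed as ((H <-> (~N -> V)) xor ((G nor ~U) nor V)) & ~H

~N = ~F = T
~N -> V = T -> T = T
H <-> (~N -> V) = T <-> T = T
~U = ~T = F
G nor ~U = T nor F = F
(G nor ~U) nor V = F nor T = F
(H <-> (~N -> V)) xor ((G nor ~U) nor V) = T xor F = T
~H = ~T = F
((H <-> (~N -> V)) xor ((G nor ~U) nor V)) & ~H = T & F = F
So S3 is false.

0 of the 3 statements are true (none).

0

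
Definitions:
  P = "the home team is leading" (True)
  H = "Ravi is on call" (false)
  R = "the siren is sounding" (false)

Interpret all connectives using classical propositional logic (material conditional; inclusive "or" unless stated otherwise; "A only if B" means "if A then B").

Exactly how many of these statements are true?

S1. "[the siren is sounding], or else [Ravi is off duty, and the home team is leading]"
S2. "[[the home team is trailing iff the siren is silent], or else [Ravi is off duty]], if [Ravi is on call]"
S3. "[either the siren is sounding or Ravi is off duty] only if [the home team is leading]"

3

S1: Parsed as R or (not H and P)

not H = not False = True
not H and P = True and True = True
R or (not H and P) = False or True = True
Thus S1 is true.

S2: In symbols: H -> ((not P iff not R) or not H)

not P = not True = False
not R = not False = True
not P iff not R = False iff True = False
not H = not False = True
(not P iff not R) or not H = False or True = True
H -> ((not P iff not R) or not H) = False -> True = True
Thus S2 is true.

S3: Parsed as (R or not H) -> P

not H = not False = True
R or not H = False or True = True
(R or not H) -> P = True -> True = True
Hence S3 is true.

3 of the 3 statements are true.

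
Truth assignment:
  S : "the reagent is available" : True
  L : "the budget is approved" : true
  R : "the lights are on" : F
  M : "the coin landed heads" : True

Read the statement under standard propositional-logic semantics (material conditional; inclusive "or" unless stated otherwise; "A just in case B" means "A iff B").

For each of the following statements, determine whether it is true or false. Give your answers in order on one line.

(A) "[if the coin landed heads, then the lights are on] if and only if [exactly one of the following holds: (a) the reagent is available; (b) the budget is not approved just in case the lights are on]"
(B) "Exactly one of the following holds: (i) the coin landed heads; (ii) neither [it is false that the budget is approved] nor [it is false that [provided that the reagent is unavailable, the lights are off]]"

(A) True; (B) False

(A): In symbols: (M -> R) <-> (S xor (~L <-> R))

M -> R = T -> F = F
~L = ~T = F
~L <-> R = F <-> F = T
S xor (~L <-> R) = T xor T = F
(M -> R) <-> (S xor (~L <-> R)) = F <-> F = T
So (A) is true.

(B): In symbols: M xor (~L nor ~(~S -> ~R))

~L = ~T = F
~S = ~T = F
~R = ~F = T
~S -> ~R = F -> T = T
~(~S -> ~R) = ~T = F
~L nor ~(~S -> ~R) = F nor F = T
M xor (~L nor ~(~S -> ~R)) = T xor T = F
Hence (B) is false.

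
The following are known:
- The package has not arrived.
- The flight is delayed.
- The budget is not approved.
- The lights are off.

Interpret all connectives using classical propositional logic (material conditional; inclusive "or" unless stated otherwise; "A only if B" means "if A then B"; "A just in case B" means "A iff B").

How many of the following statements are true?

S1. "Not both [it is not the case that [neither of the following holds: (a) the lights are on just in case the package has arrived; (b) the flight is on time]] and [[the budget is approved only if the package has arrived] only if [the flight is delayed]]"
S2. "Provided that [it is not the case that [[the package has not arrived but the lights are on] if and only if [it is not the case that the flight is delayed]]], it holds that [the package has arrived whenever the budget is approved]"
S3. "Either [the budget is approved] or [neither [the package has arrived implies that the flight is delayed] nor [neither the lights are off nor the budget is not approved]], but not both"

Let V = "the lights are on" (False), U = "the package has arrived" (False), Q = "the flight is delayed" (True), S = "the budget is approved" (False).

S1: This is not ((V iff U) nor not Q) nand ((S -> U) -> Q).

V iff U = False iff False = True
not Q = not True = False
(V iff U) nor not Q = True nor False = False
not ((V iff U) nor not Q) = not False = True
S -> U = False -> False = True
(S -> U) -> Q = True -> True = True
not ((V iff U) nor not Q) nand ((S -> U) -> Q) = True nand True = False
So S1 is false.

S2: Parsed as not ((not U and V) iff not Q) -> (S -> U)

not U = not False = True
not U and V = True and False = False
not Q = not True = False
(not U and V) iff not Q = False iff False = True
not ((not U and V) iff not Q) = not True = False
S -> U = False -> False = True
not ((not U and V) iff not Q) -> (S -> U) = False -> True = True
So S2 is true.

S3: Formalization: S xor ((U -> Q) nor (not V nor not S))

U -> Q = False -> True = True
not V = not False = True
not S = not False = True
not V nor not S = True nor True = False
(U -> Q) nor (not V nor not S) = True nor False = False
S xor ((U -> Q) nor (not V nor not S)) = False xor False = False
Hence S3 is false.

1 of the 3 statements is true (S2).

1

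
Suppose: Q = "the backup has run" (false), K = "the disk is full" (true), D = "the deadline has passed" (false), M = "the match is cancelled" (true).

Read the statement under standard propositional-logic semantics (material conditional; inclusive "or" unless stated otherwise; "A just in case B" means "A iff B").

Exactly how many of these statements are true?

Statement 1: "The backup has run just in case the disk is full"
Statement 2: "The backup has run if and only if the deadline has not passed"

Statement 1: Parsed as Q <-> K

Q <-> K = F <-> T = F
Thus Statement 1 is false.

Statement 2: This is Q <-> ~D.

~D = ~F = T
Q <-> ~D = F <-> T = F
Hence Statement 2 is false.

True statements: 0 (none).

0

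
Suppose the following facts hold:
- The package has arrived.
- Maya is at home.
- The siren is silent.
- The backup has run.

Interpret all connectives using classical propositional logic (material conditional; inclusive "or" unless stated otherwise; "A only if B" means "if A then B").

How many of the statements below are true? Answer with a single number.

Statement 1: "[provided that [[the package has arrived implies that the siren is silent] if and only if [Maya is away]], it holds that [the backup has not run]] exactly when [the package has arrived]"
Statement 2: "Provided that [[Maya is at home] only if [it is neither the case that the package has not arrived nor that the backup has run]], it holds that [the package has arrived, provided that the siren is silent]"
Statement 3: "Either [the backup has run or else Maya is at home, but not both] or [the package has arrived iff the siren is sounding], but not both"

2

Let P = "the package has arrived" (T), R = "the siren is sounding" (F), Q = "Maya is at home" (T), S = "the backup has run" (T).

Statement 1: Formalization: (((P -> ~R) <-> ~Q) -> ~S) <-> P

~R = ~F = T
P -> ~R = T -> T = T
~Q = ~T = F
(P -> ~R) <-> ~Q = T <-> F = F
~S = ~T = F
((P -> ~R) <-> ~Q) -> ~S = F -> F = T
(((P -> ~R) <-> ~Q) -> ~S) <-> P = T <-> T = T
Hence Statement 1 is true.

Statement 2: In symbols: (Q -> (~P nor S)) -> (~R -> P)

~P = ~T = F
~P nor S = F nor T = F
Q -> (~P nor S) = T -> F = F
~R = ~F = T
~R -> P = T -> T = T
(Q -> (~P nor S)) -> (~R -> P) = F -> T = T
So Statement 2 is true.

Statement 3: Parsed as (S xor Q) xor (P <-> R)

S xor Q = T xor T = F
P <-> R = T <-> F = F
(S xor Q) xor (P <-> R) = F xor F = F
So Statement 3 is false.

Count: 2.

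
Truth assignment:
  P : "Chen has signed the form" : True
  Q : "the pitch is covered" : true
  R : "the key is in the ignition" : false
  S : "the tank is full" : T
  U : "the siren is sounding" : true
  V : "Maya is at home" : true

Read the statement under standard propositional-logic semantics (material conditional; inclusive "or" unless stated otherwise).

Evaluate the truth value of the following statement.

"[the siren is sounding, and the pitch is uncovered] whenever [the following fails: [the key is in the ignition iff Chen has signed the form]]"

False

This is ~(R <-> P) -> (U & ~Q).

R <-> P = F <-> T = F
~(R <-> P) = ~F = T
~Q = ~T = F
U & ~Q = T & F = F
~(R <-> P) -> (U & ~Q) = T -> F = F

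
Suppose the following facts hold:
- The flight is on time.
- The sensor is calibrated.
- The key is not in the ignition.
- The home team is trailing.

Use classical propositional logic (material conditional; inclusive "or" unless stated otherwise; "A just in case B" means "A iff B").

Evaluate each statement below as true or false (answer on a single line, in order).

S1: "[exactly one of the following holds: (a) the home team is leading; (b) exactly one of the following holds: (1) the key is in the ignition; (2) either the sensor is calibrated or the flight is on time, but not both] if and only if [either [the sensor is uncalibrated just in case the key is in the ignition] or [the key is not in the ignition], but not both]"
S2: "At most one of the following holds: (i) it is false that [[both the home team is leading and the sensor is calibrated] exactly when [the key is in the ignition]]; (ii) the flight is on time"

Let S = "the home team is leading" (F), R = "the key is in the ignition" (F), Q = "the sensor is calibrated" (T), P = "the flight is delayed" (F).

S1: Parsed as (S ⊕ (R ⊕ (Q ⊕ ¬P))) ↔ ((¬Q ↔ R) ⊕ ¬R)

¬P = ¬F = T
Q ⊕ ¬P = T ⊕ T = F
R ⊕ (Q ⊕ ¬P) = F ⊕ F = F
S ⊕ (R ⊕ (Q ⊕ ¬P)) = F ⊕ F = F
¬Q = ¬T = F
¬Q ↔ R = F ↔ F = T
¬R = ¬F = T
(¬Q ↔ R) ⊕ ¬R = T ⊕ T = F
(S ⊕ (R ⊕ (Q ⊕ ¬P))) ↔ ((¬Q ↔ R) ⊕ ¬R) = F ↔ F = T
So S1 is true.

S2: This is ¬((S ∧ Q) ↔ R) ↑ ¬P.

S ∧ Q = F ∧ T = F
(S ∧ Q) ↔ R = F ↔ F = T
¬((S ∧ Q) ↔ R) = ¬T = F
¬P = ¬F = T
¬((S ∧ Q) ↔ R) ↑ ¬P = F ↑ T = T
Hence S2 is true.

S1 True; S2 True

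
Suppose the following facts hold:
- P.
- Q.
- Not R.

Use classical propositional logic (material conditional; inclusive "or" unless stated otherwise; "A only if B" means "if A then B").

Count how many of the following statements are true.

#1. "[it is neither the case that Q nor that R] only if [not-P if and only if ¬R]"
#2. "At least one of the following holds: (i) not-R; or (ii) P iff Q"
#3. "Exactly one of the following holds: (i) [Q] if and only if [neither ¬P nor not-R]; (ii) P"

3

#1: In symbols: (Q ↓ R) → (¬P ↔ ¬R)

Q ↓ R = T ↓ F = F
¬P = ¬T = F
¬R = ¬F = T
¬P ↔ ¬R = F ↔ T = F
(Q ↓ R) → (¬P ↔ ¬R) = F → F = T
Hence #1 is true.

#2: In symbols: ¬R ∨ (P ↔ Q)

¬R = ¬F = T
P ↔ Q = T ↔ T = T
¬R ∨ (P ↔ Q) = T ∨ T = T
So #2 is true.

#3: In symbols: (Q ↔ (¬P ↓ ¬R)) ⊕ P

¬P = ¬T = F
¬R = ¬F = T
¬P ↓ ¬R = F ↓ T = F
Q ↔ (¬P ↓ ¬R) = T ↔ F = F
(Q ↔ (¬P ↓ ¬R)) ⊕ P = F ⊕ T = T
So #3 is true.

True statements: 3 (#1, #2, #3).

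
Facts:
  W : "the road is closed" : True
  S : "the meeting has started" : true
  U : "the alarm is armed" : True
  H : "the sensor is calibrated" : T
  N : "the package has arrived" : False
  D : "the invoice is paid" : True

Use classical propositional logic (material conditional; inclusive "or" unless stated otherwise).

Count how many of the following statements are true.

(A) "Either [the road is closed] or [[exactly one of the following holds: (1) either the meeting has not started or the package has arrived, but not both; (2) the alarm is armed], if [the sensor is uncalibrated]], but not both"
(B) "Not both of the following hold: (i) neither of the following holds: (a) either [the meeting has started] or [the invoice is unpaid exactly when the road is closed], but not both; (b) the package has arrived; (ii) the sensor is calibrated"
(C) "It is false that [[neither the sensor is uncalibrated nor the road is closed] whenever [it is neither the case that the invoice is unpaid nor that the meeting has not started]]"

2

(A): Formalization: W xor (~H -> ((~S xor N) xor U))

~H = ~T = F
~S = ~T = F
~S xor N = F xor F = F
(~S xor N) xor U = F xor T = T
~H -> ((~S xor N) xor U) = F -> T = T
W xor (~H -> ((~S xor N) xor U)) = T xor T = F
Hence (A) is false.

(B): Formalization: ((S xor (~D <-> W)) nor N) nand H

~D = ~T = F
~D <-> W = F <-> T = F
S xor (~D <-> W) = T xor F = T
(S xor (~D <-> W)) nor N = T nor F = F
((S xor (~D <-> W)) nor N) nand H = F nand T = T
So (B) is true.

(C): In symbols: ~((~D nor ~S) -> (~H nor W))

~D = ~T = F
~S = ~T = F
~D nor ~S = F nor F = T
~H = ~T = F
~H nor W = F nor T = F
(~D nor ~S) -> (~H nor W) = T -> F = F
~((~D nor ~S) -> (~H nor W)) = ~F = T
So (C) is true.

2 of the 3 statements are true.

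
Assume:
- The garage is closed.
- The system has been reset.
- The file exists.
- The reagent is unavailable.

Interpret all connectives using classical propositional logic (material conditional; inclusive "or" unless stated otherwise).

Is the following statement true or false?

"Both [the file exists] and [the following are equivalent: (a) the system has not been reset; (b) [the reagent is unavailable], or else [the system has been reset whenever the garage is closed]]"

False

Let V = "the file exists" (True), K = "the system has been reset" (True), N = "the reagent is available" (False), R = "the garage is closed" (True).
Parsed as V and (not K iff (not N or (R -> K)))

not K = not True = False
not N = not False = True
R -> K = True -> True = True
not N or (R -> K) = True or True = True
not K iff (not N or (R -> K)) = False iff True = False
V and (not K iff (not N or (R -> K))) = True and False = False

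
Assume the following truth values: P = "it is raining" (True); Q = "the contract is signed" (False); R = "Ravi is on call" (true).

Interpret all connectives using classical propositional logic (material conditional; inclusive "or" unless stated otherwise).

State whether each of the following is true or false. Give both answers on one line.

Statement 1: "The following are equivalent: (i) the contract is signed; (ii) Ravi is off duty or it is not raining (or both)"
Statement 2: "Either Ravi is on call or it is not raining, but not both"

Statement 1: In symbols: Q <-> (~R | ~P)

~R = ~T = F
~P = ~T = F
~R | ~P = F | F = F
Q <-> (~R | ~P) = F <-> F = T
Hence Statement 1 is true.

Statement 2: Parsed as R xor ~P

~P = ~T = F
R xor ~P = T xor F = T
Thus Statement 2 is true.

Statement 1 true; Statement 2 true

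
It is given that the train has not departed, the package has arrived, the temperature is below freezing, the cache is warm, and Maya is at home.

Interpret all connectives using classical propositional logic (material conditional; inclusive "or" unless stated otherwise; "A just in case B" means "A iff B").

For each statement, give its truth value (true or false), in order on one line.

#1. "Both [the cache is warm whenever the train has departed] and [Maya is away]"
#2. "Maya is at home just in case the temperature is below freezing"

#1 false / #2 true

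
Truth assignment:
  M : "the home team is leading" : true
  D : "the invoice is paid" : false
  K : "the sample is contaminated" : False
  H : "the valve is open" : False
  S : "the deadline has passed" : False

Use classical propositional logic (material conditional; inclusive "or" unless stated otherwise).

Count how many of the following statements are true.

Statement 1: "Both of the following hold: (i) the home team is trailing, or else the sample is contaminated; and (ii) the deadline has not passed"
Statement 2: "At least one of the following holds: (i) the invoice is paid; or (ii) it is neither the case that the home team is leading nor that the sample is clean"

0

Statement 1: In symbols: (~M | K) & ~S

~M = ~T = F
~M | K = F | F = F
~S = ~F = T
(~M | K) & ~S = F & T = F
Thus Statement 1 is false.

Statement 2: Formalization: D | (M nor ~K)

~K = ~F = T
M nor ~K = T nor T = F
D | (M nor ~K) = F | F = F
Hence Statement 2 is false.

True statements: 0 (none).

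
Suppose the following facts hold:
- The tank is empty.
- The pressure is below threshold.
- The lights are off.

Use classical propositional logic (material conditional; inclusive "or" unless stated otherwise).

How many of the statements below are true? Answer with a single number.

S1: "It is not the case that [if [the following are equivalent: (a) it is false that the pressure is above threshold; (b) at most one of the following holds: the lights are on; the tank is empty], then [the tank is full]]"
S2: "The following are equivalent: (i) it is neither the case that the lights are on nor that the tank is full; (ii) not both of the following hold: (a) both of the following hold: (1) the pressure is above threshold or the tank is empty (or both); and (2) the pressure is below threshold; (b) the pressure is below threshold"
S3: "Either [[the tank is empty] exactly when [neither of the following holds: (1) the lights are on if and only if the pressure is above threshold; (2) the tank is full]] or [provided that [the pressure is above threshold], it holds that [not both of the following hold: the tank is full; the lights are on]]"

Let Q = "the pressure is above threshold" (F), R = "the lights are on" (F), P = "the tank is full" (F).

S1: In symbols: ¬((¬Q ↔ (R ↑ ¬P)) → P)

¬Q = ¬F = T
¬P = ¬F = T
R ↑ ¬P = F ↑ T = T
¬Q ↔ (R ↑ ¬P) = T ↔ T = T
(¬Q ↔ (R ↑ ¬P)) → P = T → F = F
¬((¬Q ↔ (R ↑ ¬P)) → P) = ¬F = T
Hence S1 is true.

S2: Parsed as (R ↓ P) ↔ (((Q ∨ ¬P) ∧ ¬Q) ↑ ¬Q)

R ↓ P = F ↓ F = T
¬P = ¬F = T
Q ∨ ¬P = F ∨ T = T
¬Q = ¬F = T
(Q ∨ ¬P) ∧ ¬Q = T ∧ T = T
¬Q = ¬F = T
((Q ∨ ¬P) ∧ ¬Q) ↑ ¬Q = T ↑ T = F
(R ↓ P) ↔ (((Q ∨ ¬P) ∧ ¬Q) ↑ ¬Q) = T ↔ F = F
So S2 is false.

S3: Parsed as (¬P ↔ ((R ↔ Q) ↓ P)) ∨ (Q → (P ↑ R))

¬P = ¬F = T
R ↔ Q = F ↔ F = T
(R ↔ Q) ↓ P = T ↓ F = F
¬P ↔ ((R ↔ Q) ↓ P) = T ↔ F = F
P ↑ R = F ↑ F = T
Q → (P ↑ R) = F → T = T
(¬P ↔ ((R ↔ Q) ↓ P)) ∨ (Q → (P ↑ R)) = F ∨ T = T
So S3 is true.

True statements: 2.

2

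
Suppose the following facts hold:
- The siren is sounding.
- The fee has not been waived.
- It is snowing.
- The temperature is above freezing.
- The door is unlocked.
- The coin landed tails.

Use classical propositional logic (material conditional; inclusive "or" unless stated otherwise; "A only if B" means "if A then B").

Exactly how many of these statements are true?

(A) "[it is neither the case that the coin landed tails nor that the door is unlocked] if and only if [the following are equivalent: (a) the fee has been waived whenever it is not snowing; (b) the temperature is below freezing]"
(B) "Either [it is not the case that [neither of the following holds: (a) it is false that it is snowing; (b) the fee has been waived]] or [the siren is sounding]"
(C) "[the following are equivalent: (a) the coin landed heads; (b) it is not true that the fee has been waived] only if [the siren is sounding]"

3

Let W = "the coin landed heads" (F), R = "the door is locked" (F), H = "it is snowing" (T), P = "the fee has been waived" (F), N = "the temperature is below freezing" (F), L = "the siren is sounding" (T).

(A): Parsed as (~W nor ~R) <-> ((~H -> P) <-> N)

~W = ~F = T
~R = ~F = T
~W nor ~R = T nor T = F
~H = ~T = F
~H -> P = F -> F = T
(~H -> P) <-> N = T <-> F = F
(~W nor ~R) <-> ((~H -> P) <-> N) = F <-> F = T
Hence (A) is true.

(B): This is ~(~H nor P) | L.

~H = ~T = F
~H nor P = F nor F = T
~(~H nor P) = ~T = F
~(~H nor P) | L = F | T = T
Thus (B) is true.

(C): This is (W <-> ~P) -> L.

~P = ~F = T
W <-> ~P = F <-> T = F
(W <-> ~P) -> L = F -> T = T
Thus (C) is true.

3 of the 3 statements are true ((A), (B), (C)).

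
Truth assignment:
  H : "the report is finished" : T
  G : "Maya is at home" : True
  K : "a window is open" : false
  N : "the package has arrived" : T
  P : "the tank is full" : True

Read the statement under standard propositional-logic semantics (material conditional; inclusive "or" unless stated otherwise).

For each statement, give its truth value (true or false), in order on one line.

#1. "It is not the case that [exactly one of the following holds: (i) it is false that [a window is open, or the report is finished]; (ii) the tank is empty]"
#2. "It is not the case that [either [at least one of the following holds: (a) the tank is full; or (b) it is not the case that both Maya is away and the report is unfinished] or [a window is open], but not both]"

#1 true; #2 false

#1: This is not (not (K or H) xor not P).

K or H = False or True = True
not (K or H) = not True = False
not P = not True = False
not (K or H) xor not P = False xor False = False
not (not (K or H) xor not P) = not False = True
Hence #1 is true.

#2: Parsed as not ((P or (not G nand not H)) xor K)

not G = not True = False
not H = not True = False
not G nand not H = False nand False = True
P or (not G nand not H) = True or True = True
(P or (not G nand not H)) xor K = True xor False = True
not ((P or (not G nand not H)) xor K) = not True = False
Hence #2 is false.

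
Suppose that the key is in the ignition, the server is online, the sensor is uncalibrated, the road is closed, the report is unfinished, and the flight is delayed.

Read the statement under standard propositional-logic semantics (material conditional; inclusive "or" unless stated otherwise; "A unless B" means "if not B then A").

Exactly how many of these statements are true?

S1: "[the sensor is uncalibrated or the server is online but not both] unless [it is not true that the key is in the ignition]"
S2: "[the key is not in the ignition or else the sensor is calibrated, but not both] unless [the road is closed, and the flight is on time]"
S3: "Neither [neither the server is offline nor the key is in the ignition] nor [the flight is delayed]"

0

Let Q = "the sensor is calibrated" (False), L = "the server is online" (True), K = "the key is in the ignition" (True), V = "the road is closed" (True), P = "the flight is delayed" (True).

S1: Formalization: (not Q xor L) or not K

not Q = not False = True
not Q xor L = True xor True = False
not K = not True = False
(not Q xor L) or not K = False or False = False
Hence S1 is false.

S2: In symbols: (not K xor Q) or (V and not P)

not K = not True = False
not K xor Q = False xor False = False
not P = not True = False
V and not P = True and False = False
(not K xor Q) or (V and not P) = False or False = False
Thus S2 is false.

S3: This is (not L nor K) nor P.

not L = not True = False
not L nor K = False nor True = False
(not L nor K) nor P = False nor True = False
Thus S3 is false.

0 of the 3 statements are true (none).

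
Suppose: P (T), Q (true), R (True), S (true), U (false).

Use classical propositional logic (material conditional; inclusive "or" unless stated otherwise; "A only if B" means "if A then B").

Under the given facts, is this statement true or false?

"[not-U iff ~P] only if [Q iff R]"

Values: U=F, P=T, Q=T, R=T.
Formalization: (¬U ↔ ¬P) → (Q ↔ R)

¬U = ¬F = T
¬P = ¬T = F
¬U ↔ ¬P = T ↔ F = F
Q ↔ R = T ↔ T = T
(¬U ↔ ¬P) → (Q ↔ R) = F → T = T

True.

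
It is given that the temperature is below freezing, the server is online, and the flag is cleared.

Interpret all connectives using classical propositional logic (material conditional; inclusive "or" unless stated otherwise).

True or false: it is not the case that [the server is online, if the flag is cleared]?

Let R = "the flag is set" (False), Q = "the server is online" (True).
Parsed as not (not R -> Q)

not R = not False = True
not R -> Q = True -> True = True
not (not R -> Q) = not True = False

false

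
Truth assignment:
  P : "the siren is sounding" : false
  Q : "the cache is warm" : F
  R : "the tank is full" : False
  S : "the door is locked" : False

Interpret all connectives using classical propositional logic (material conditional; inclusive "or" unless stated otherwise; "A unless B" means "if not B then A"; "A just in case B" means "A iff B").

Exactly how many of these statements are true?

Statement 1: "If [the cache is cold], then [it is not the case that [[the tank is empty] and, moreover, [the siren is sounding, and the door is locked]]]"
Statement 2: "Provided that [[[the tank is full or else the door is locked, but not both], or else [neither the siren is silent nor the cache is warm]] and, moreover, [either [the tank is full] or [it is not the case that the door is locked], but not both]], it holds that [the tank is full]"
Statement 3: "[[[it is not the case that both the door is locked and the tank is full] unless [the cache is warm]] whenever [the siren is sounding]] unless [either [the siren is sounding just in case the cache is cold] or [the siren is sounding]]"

Statement 1: Formalization: not Q -> not (not R and (P and S))

not Q = not False = True
not R = not False = True
P and S = False and False = False
not R and (P and S) = True and False = False
not (not R and (P and S)) = not False = True
not Q -> not (not R and (P and S)) = True -> True = True
Hence Statement 1 is true.

Statement 2: Formalization: (((R xor S) or (not P nor Q)) and (R xor not S)) -> R

R xor S = False xor False = False
not P = not False = True
not P nor Q = True nor False = False
(R xor S) or (not P nor Q) = False or False = False
not S = not False = True
R xor not S = False xor True = True
((R xor S) or (not P nor Q)) and (R xor not S) = False and True = False
(((R xor S) or (not P nor Q)) and (R xor not S)) -> R = False -> False = True
So Statement 2 is true.

Statement 3: This is (P -> ((S nand R) or Q)) or ((P iff not Q) or P).

S nand R = False nand False = True
(S nand R) or Q = True or False = True
P -> ((S nand R) or Q) = False -> True = True
not Q = not False = True
P iff not Q = False iff True = False
(P iff not Q) or P = False or False = False
(P -> ((S nand R) or Q)) or ((P iff not Q) or P) = True or False = True
So Statement 3 is true.

True statements: 3 (Statement 1, Statement 2, Statement 3).

3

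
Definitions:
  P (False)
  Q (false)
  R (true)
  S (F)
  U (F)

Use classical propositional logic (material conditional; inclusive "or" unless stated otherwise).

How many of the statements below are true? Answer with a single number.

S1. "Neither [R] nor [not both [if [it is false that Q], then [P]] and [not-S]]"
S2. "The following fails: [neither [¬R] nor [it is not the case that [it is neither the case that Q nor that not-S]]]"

1

S1: This is R nor ((~Q -> P) nand ~S).

~Q = ~F = T
~Q -> P = T -> F = F
~S = ~F = T
(~Q -> P) nand ~S = F nand T = T
R nor ((~Q -> P) nand ~S) = T nor T = F
Thus S1 is false.

S2: This is ~(~R nor ~(Q nor ~S)).

~R = ~T = F
~S = ~F = T
Q nor ~S = F nor T = F
~(Q nor ~S) = ~F = T
~R nor ~(Q nor ~S) = F nor T = F
~(~R nor ~(Q nor ~S)) = ~F = T
Hence S2 is true.

1 of the 2 statements is true.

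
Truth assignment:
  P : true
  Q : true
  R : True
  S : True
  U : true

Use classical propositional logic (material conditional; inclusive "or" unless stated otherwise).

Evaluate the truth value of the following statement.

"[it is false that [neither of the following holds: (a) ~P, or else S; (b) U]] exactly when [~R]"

False.

Values: P=T, S=T, U=T, R=T.
In symbols: ¬((¬P ∨ S) ↓ U) ↔ ¬R

¬P = ¬T = F
¬P ∨ S = F ∨ T = T
(¬P ∨ S) ↓ U = T ↓ T = F
¬((¬P ∨ S) ↓ U) = ¬F = T
¬R = ¬T = F
¬((¬P ∨ S) ↓ U) ↔ ¬R = T ↔ F = F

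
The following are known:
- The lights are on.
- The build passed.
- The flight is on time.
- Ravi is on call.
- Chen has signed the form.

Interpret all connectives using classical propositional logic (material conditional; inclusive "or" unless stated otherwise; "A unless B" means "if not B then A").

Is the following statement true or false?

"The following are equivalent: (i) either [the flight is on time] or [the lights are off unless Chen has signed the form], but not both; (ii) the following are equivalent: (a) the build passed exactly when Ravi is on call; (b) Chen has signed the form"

Let R = "the flight is delayed" (False), P = "the lights are on" (True), U = "Chen has signed the form" (True), Q = "the build passed" (True), S = "Ravi is on call" (True).
Parsed as (not R xor (not P or U)) iff ((Q iff S) iff U)

not R = not False = True
not P = not True = False
not P or U = False or True = True
not R xor (not P or U) = True xor True = False
Q iff S = True iff True = True
(Q iff S) iff U = True iff True = True
(not R xor (not P or U)) iff ((Q iff S) iff U) = False iff True = False

False.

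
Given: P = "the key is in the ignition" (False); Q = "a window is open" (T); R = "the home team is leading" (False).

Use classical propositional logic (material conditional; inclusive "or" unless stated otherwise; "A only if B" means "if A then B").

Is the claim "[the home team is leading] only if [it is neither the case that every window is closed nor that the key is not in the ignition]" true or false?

True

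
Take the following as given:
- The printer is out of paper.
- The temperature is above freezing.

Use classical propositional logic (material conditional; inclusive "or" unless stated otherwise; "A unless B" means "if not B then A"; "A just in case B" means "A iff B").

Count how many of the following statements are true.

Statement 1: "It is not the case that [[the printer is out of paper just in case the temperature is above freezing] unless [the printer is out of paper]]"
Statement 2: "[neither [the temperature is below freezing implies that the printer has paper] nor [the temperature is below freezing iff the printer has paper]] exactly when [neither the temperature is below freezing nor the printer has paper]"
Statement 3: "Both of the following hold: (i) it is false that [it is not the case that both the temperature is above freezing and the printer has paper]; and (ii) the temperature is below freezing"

0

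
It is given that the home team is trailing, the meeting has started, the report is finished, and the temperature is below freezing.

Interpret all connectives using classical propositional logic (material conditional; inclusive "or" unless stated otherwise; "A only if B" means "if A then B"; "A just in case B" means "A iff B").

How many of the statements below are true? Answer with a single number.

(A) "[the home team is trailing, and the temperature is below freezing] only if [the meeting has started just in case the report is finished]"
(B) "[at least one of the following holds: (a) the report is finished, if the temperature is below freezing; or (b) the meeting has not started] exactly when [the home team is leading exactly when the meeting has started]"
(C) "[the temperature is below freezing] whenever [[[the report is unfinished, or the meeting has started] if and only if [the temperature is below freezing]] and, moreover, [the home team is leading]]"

2

Let K = "the home team is leading" (F), L = "the temperature is below freezing" (T), D = "the meeting has started" (T), W = "the report is finished" (T).

(A): Formalization: (¬K ∧ L) → (D ↔ W)

¬K = ¬F = T
¬K ∧ L = T ∧ T = T
D ↔ W = T ↔ T = T
(¬K ∧ L) → (D ↔ W) = T → T = T
So (A) is true.

(B): Formalization: ((L → W) ∨ ¬D) ↔ (K ↔ D)

L → W = T → T = T
¬D = ¬T = F
(L → W) ∨ ¬D = T ∨ F = T
K ↔ D = F ↔ T = F
((L → W) ∨ ¬D) ↔ (K ↔ D) = T ↔ F = F
Hence (B) is false.

(C): This is (((¬W ∨ D) ↔ L) ∧ K) → L.

¬W = ¬T = F
¬W ∨ D = F ∨ T = T
(¬W ∨ D) ↔ L = T ↔ T = T
((¬W ∨ D) ↔ L) ∧ K = T ∧ F = F
(((¬W ∨ D) ↔ L) ∧ K) → L = F → T = T
Thus (C) is true.

Count: 2.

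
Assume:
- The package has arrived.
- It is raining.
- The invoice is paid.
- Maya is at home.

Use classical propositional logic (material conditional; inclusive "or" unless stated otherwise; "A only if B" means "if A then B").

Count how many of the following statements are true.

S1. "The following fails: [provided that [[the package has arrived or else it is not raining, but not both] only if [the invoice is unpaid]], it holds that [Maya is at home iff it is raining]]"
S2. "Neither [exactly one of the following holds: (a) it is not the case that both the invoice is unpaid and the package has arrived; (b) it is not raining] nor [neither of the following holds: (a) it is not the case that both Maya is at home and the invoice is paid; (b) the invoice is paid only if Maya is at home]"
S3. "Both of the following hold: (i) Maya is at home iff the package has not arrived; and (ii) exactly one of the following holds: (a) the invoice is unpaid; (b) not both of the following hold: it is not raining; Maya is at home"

Let P = "the package has arrived" (T), Q = "it is raining" (T), R = "the invoice is paid" (T), S = "Maya is at home" (T).

S1: In symbols: ~(((P xor ~Q) -> ~R) -> (S <-> Q))

~Q = ~T = F
P xor ~Q = T xor F = T
~R = ~T = F
(P xor ~Q) -> ~R = T -> F = F
S <-> Q = T <-> T = T
((P xor ~Q) -> ~R) -> (S <-> Q) = F -> T = T
~(((P xor ~Q) -> ~R) -> (S <-> Q)) = ~T = F
Hence S1 is false.

S2: This is ((~R nand P) xor ~Q) nor ((S nand R) nor (R -> S)).

~R = ~T = F
~R nand P = F nand T = T
~Q = ~T = F
(~R nand P) xor ~Q = T xor F = T
S nand R = T nand T = F
R -> S = T -> T = T
(S nand R) nor (R -> S) = F nor T = F
((~R nand P) xor ~Q) nor ((S nand R) nor (R -> S)) = T nor F = F
So S2 is false.

S3: Parsed as (S <-> ~P) & (~R xor (~Q nand S))

~P = ~T = F
S <-> ~P = T <-> F = F
~R = ~T = F
~Q = ~T = F
~Q nand S = F nand T = T
~R xor (~Q nand S) = F xor T = T
(S <-> ~P) & (~R xor (~Q nand S)) = F & T = F
So S3 is false.

0 of the 3 statements are true (none).

0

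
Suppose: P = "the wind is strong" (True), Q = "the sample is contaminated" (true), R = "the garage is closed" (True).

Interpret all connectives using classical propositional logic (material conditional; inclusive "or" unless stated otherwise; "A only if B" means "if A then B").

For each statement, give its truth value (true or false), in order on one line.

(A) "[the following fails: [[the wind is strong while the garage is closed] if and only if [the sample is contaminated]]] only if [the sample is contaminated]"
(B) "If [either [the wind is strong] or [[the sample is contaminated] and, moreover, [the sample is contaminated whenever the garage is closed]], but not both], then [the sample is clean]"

(A) true, (B) true

(A): This is not ((P and R) iff Q) -> Q.

P and R = True and True = True
(P and R) iff Q = True iff True = True
not ((P and R) iff Q) = not True = False
not ((P and R) iff Q) -> Q = False -> True = True
So (A) is true.

(B): Formalization: (P xor (Q and (R -> Q))) -> not Q

R -> Q = True -> True = True
Q and (R -> Q) = True and True = True
P xor (Q and (R -> Q)) = True xor True = False
not Q = not True = False
(P xor (Q and (R -> Q))) -> not Q = False -> False = True
Hence (B) is true.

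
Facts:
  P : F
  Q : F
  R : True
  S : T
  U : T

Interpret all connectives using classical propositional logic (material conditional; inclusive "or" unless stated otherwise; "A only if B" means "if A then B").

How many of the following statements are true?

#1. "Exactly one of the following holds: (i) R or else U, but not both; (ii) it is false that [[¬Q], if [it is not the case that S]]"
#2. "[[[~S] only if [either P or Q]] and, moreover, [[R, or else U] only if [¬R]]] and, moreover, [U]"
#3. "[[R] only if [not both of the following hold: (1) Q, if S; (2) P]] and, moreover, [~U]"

#1: Parsed as (R ⊕ U) ⊕ ¬(¬S → ¬Q)

R ⊕ U = T ⊕ T = F
¬S = ¬T = F
¬Q = ¬F = T
¬S → ¬Q = F → T = T
¬(¬S → ¬Q) = ¬T = F
(R ⊕ U) ⊕ ¬(¬S → ¬Q) = F ⊕ F = F
Hence #1 is false.

#2: In symbols: ((¬S → (P ∨ Q)) ∧ ((R ∨ U) → ¬R)) ∧ U

¬S = ¬T = F
P ∨ Q = F ∨ F = F
¬S → (P ∨ Q) = F → F = T
R ∨ U = T ∨ T = T
¬R = ¬T = F
(R ∨ U) → ¬R = T → F = F
(¬S → (P ∨ Q)) ∧ ((R ∨ U) → ¬R) = T ∧ F = F
((¬S → (P ∨ Q)) ∧ ((R ∨ U) → ¬R)) ∧ U = F ∧ T = F
Hence #2 is false.

#3: In symbols: (R → ((S → Q) ↑ P)) ∧ ¬U

S → Q = T → F = F
(S → Q) ↑ P = F ↑ F = T
R → ((S → Q) ↑ P) = T → T = T
¬U = ¬T = F
(R → ((S → Q) ↑ P)) ∧ ¬U = T ∧ F = F
Hence #3 is false.

Count: 0.

0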